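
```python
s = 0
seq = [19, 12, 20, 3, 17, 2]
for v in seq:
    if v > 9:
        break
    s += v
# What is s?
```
Trace:
  s=0
  s=0, v=19

Final answer: 0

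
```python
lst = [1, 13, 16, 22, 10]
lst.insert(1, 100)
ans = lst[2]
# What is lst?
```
Trace:
  lst=[1, 13, 16, 22, 10]
  lst=[1, 100, 13, 16, 22, 10]
  lst=[1, 100, 13, 16, 22, 10], ans=13

Final answer: [1, 100, 13, 16, 22, 10]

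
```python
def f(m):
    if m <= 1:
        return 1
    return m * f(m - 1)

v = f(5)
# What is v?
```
Call trace:
f(m=5)
  f(m=4)
    f(m=3)
      f(m=2)
        f(m=1)
        -> return 1
      -> return 2
    -> return 6
  -> return 24
-> return 120

Final answer: 120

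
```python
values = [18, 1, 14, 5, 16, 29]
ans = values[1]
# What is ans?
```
Trace:
  values=[18, 1, 14, 5, 16, 29]
  values=[18, 1, 14, 5, 16, 29], ans=1

Final answer: 1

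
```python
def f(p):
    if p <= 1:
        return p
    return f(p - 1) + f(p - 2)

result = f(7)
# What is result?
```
Call trace (a repeated sub-call is expanded the first time; later identical calls just restate its return value):
f(p=7)
  f(p=6)
    f(p=5)
      f(p=4)
        f(p=3)
          f(p=2)
            f(p=1)
            -> return 1
            f(p=0)
            -> return 0
          -> return 1
          f(p=1)
          -> return 1
        -> return 2
        f(p=2) -> return 1  (same call as traced above)
      -> return 3
      f(p=3) -> return 2  (same call as traced above)
    -> return 5
    f(p=4) -> return 3  (same call as traced above)
  -> return 8
  f(p=5) -> return 5  (same call as traced above)
-> return 13

Final answer: 13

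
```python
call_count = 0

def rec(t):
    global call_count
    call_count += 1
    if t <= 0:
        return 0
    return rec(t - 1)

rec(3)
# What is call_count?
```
Call trace:
rec(t=3)
  rec(t=2)
    rec(t=1)
      rec(t=0)
      -> return 0
    -> return 0
  -> return 0
-> return 0

call_count is incremented once per call. rec is entered once for each t = 3, 2, 1, 0 (the t <= 0 call returns without recursing), i.e. 3 + 1 calls.
call_count = 4

Final answer: 4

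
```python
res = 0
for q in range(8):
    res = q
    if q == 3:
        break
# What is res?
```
Trace:
  res=0
  res=0, q=0
  res=1, q=1
  res=2, q=2
  res=3, q=3

Final answer: 3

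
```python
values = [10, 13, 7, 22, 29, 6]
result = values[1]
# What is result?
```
Trace:
  values=[10, 13, 7, 22, 29, 6]
  values=[10, 13, 7, 22, 29, 6], result=13

Final answer: 13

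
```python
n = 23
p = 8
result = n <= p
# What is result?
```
Trace:
  n=23
  n=23, p=8
  n=23, p=8, result=False

Final answer: False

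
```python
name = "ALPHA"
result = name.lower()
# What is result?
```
Trace:
  name='ALPHA'
  name='ALPHA', result='alpha'

Final answer: 'alpha'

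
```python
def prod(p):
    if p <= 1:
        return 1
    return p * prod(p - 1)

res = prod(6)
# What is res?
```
Call trace:
prod(p=6)
  prod(p=5)
    prod(p=4)
      prod(p=3)
        prod(p=2)
          prod(p=1)
          -> return 1
        -> return 2
      -> return 6
    -> return 24
  -> return 120
-> return 720

Final answer: 720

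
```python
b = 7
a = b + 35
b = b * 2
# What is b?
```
Trace:
  b=7
  b=7, a=42
  b=14, a=42

Final answer: 14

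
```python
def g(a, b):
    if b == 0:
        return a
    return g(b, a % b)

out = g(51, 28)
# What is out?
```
Call trace:
g(a=51, b=28)
  g(a=28, b=23)
    g(a=23, b=5)
      g(a=5, b=3)
        g(a=3, b=2)
          g(a=2, b=1)
            g(a=1, b=0)
            -> return 1
          -> return 1
        -> return 1
      -> return 1
    -> return 1
  -> return 1
-> return 1

Final answer: 1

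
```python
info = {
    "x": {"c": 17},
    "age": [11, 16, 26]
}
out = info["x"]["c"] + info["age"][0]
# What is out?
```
Trace:
  info={'x': {'c': 17}, 'age': [11, 16, 26]}
  info={'x': {'c': 17}, 'age': [11, 16, 26]}, out=28

Final answer: 28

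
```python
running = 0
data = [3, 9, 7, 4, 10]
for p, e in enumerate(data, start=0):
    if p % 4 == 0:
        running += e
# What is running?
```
Trace:
  running=0
  running=3, p=0, e=3
  running=3, p=1, e=9
  running=3, p=2, e=7
  running=3, p=3, e=4
  running=13, p=4, e=10

Final answer: 13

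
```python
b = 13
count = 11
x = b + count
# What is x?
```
Trace:
  b=13
  b=13, count=11
  b=13, count=11, x=24

Final answer: 24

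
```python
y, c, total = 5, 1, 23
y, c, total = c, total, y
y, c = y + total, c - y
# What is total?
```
Trace:
  y=5, c=1, total=23
  y=1, c=23, total=5
  y=6, c=22, total=5

Final answer: 5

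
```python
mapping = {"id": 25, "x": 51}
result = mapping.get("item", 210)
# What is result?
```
Trace:
  mapping={'id': 25, 'x': 51}
  mapping={'id': 25, 'x': 51}, result=210

Final answer: 210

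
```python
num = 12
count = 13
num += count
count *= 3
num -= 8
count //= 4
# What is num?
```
Trace:
  num=12
  num=12, count=13
  num=25, count=13
  num=25, count=39
  num=17, count=39
  num=17, count=9

Final answer: 17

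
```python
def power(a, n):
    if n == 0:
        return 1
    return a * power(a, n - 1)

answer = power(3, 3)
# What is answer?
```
Call trace:
power(a=3, n=3)
  power(a=3, n=2)
    power(a=3, n=1)
      power(a=3, n=0)
      -> return 1
    -> return 3
  -> return 9
-> return 27

Final answer: 27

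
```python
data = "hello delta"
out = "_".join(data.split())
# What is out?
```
Trace:
  data='hello delta'
  data='hello delta', out='hello_delta'

Final answer: 'hello_delta'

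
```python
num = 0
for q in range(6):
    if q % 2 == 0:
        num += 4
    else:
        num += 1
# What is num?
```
Trace:
  num=0
  num=4, q=0
  num=5, q=1
  num=9, q=2
  num=10, q=3
  num=14, q=4
  num=15, q=5

Final answer: 15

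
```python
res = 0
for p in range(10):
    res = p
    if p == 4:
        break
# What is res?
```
Trace:
  res=0
  res=0, p=0
  res=1, p=1
  res=2, p=2
  res=3, p=3
  res=4, p=4

Final answer: 4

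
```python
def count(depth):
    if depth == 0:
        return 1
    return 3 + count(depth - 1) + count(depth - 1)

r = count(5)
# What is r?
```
Call trace (a repeated sub-call is expanded the first time; later identical calls just restate its return value):
count(depth=5)
  count(depth=4)
    count(depth=3)
      count(depth=2)
        count(depth=1)
          count(depth=0)
          -> return 1
          count(depth=0)
          -> return 1
        -> return 5
        count(depth=1) -> return 5  (same call as traced above)
      -> return 13
      count(depth=2) -> return 13  (same call as traced above)
    -> return 29
    count(depth=3) -> return 29  (same call as traced above)
  -> return 61
  count(depth=4) -> return 61  (same call as traced above)
-> return 125

Final answer: 125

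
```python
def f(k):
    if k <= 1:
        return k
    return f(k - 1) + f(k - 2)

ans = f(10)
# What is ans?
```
Call trace (a repeated sub-call is expanded the first time; later identical calls just restate its return value):
f(k=10)
  f(k=9)
    f(k=8)
      f(k=7)
        f(k=6)
          f(k=5)
            f(k=4)
              f(k=3)
                f(k=2)
                  f(k=1)
                  -> return 1
                  f(k=0)
                  -> return 0
                -> return 1
                f(k=1)
                -> return 1
              -> return 2
              f(k=2) -> return 1  (same call as traced above)
            -> return 3
            f(k=3) -> return 2  (same call as traced above)
          -> return 5
          f(k=4) -> return 3  (same call as traced above)
        -> return 8
        f(k=5) -> return 5  (same call as traced above)
      -> return 13
      f(k=6) -> return 8  (same call as traced above)
    -> return 21
    f(k=7) -> return 13  (same call as traced above)
  -> return 34
  f(k=8) -> return 21  (same call as traced above)
-> return 55

Final answer: 55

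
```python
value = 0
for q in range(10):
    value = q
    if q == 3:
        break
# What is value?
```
Trace:
  value=0
  value=0, q=0
  value=1, q=1
  value=2, q=2
  value=3, q=3

Final answer: 3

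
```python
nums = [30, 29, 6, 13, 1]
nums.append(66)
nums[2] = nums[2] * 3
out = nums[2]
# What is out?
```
Trace:
  nums=[30, 29, 6, 13, 1]
  nums=[30, 29, 6, 13, 1, 66]
  nums=[30, 29, 18, 13, 1, 66]
  nums=[30, 29, 18, 13, 1, 66], out=18

Final answer: 18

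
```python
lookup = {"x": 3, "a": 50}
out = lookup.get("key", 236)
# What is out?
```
Trace:
  lookup={'x': 3, 'a': 50}
  lookup={'x': 3, 'a': 50}, out=236

Final answer: 236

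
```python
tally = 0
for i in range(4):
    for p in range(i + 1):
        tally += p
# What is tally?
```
Trace:
  tally=0
  tally=0, i=0, p=0
  tally=0, i=1, p=0
  tally=1, i=1, p=1
  tally=1, i=2, p=0
  tally=2, i=2, p=1
  tally=4, i=2, p=2
  tally=4, i=3, p=0
  tally=5, i=3, p=1
  tally=7, i=3, p=2
  tally=10, i=3, p=3

Final answer: 10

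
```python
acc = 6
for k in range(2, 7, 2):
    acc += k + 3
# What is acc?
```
Trace:
  acc=6
  acc=11, k=2
  acc=18, k=4
  acc=27, k=6

Final answer: 27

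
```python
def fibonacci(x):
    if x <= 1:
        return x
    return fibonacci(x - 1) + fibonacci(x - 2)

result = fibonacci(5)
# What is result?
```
Call trace (a repeated sub-call is expanded the first time; later identical calls just restate its return value):
fibonacci(x=5)
  fibonacci(x=4)
    fibonacci(x=3)
      fibonacci(x=2)
        fibonacci(x=1)
        -> return 1
        fibonacci(x=0)
        -> return 0
      -> return 1
      fibonacci(x=1)
      -> return 1
    -> return 2
    fibonacci(x=2) -> return 1  (same call as traced above)
  -> return 3
  fibonacci(x=3) -> return 2  (same call as traced above)
-> return 5

Final answer: 5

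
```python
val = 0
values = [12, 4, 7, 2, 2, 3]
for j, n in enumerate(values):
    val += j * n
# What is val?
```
Trace:
  val=0
  val=0, j=0, n=12
  val=4, j=1, n=4
  val=18, j=2, n=7
  val=24, j=3, n=2
  val=32, j=4, n=2
  val=47, j=5, n=3

Final answer: 47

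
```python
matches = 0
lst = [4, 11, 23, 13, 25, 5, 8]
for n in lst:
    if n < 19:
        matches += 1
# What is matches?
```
Trace:
  matches=0
  matches=1, n=4
  matches=2, n=11
  matches=2, n=23
  matches=3, n=13
  matches=3, n=25
  matches=4, n=5
  matches=5, n=8

Final answer: 5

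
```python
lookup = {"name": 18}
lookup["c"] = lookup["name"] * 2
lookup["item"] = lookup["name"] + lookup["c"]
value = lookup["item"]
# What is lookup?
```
Trace:
  lookup={'name': 18}
  lookup={'name': 18, 'c': 36}
  lookup={'name': 18, 'c': 36, 'item': 54}
  lookup={'name': 18, 'c': 36, 'item': 54}, value=54

Final answer: {'name': 18, 'c': 36, 'item': 54}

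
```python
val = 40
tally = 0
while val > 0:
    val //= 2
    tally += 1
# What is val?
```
Trace:
  val=40
  val=40, tally=0
  val=20, tally=1
  val=10, tally=2
  val=5, tally=3
  val=2, tally=4
  val=1, tally=5
  val=0, tally=6

Final answer: 0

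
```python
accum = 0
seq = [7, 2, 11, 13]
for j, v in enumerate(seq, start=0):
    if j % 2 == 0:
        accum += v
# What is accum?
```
Trace:
  accum=0
  accum=7, j=0, v=7
  accum=7, j=1, v=2
  accum=18, j=2, v=11
  accum=18, j=3, v=13

Final answer: 18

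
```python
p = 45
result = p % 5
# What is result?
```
Trace:
  p=45
  p=45, result=0

Final answer: 0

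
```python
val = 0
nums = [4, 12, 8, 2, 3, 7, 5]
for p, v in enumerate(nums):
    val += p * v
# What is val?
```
Trace:
  val=0
  val=0, p=0, v=4
  val=12, p=1, v=12
  val=28, p=2, v=8
  val=34, p=3, v=2
  val=46, p=4, v=3
  val=81, p=5, v=7
  val=111, p=6, v=5

Final answer: 111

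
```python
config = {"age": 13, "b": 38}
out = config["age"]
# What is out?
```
Trace:
  config={'age': 13, 'b': 38}
  config={'age': 13, 'b': 38}, out=13

Final answer: 13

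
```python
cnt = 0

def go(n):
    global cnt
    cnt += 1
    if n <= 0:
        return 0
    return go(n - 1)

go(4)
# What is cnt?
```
Call trace:
go(n=4)
  go(n=3)
    go(n=2)
      go(n=1)
        go(n=0)
        -> return 0
      -> return 0
    -> return 0
  -> return 0
-> return 0

cnt is incremented once per call. go is entered once for each n = 4, 3, 2, 1, 0 (the n <= 0 call returns without recursing), i.e. 4 + 1 calls.
cnt = 5

Final answer: 5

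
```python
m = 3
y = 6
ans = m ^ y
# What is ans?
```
Trace:
  m=3
  m=3, y=6
  m=3, y=6, ans=5

Final answer: 5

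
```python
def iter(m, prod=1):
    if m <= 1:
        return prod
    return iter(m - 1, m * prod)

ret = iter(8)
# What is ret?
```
Call trace:
iter(m=8, prod=1)
  iter(m=7, prod=8)
    iter(m=6, prod=56)
      iter(m=5, prod=336)
        iter(m=4, prod=1680)
          iter(m=3, prod=6720)
            iter(m=2, prod=20160)
              iter(m=1, prod=40320)
              -> return 40320
            -> return 40320
          -> return 40320
        -> return 40320
      -> return 40320
    -> return 40320
  -> return 40320
-> return 40320

Final answer: 40320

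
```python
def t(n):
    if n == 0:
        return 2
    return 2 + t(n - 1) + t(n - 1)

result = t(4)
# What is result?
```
Call trace (a repeated sub-call is expanded the first time; later identical calls just restate its return value):
t(n=4)
  t(n=3)
    t(n=2)
      t(n=1)
        t(n=0)
        -> return 2
        t(n=0)
        -> return 2
      -> return 6
      t(n=1) -> return 6  (same call as traced above)
    -> return 14
    t(n=2) -> return 14  (same call as traced above)
  -> return 30
  t(n=3) -> return 30  (same call as traced above)
-> return 62

Final answer: 62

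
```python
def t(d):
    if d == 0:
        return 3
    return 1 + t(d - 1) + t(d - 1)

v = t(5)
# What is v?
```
Call trace (a repeated sub-call is expanded the first time; later identical calls just restate its return value):
t(d=5)
  t(d=4)
    t(d=3)
      t(d=2)
        t(d=1)
          t(d=0)
          -> return 3
          t(d=0)
          -> return 3
        -> return 7
        t(d=1) -> return 7  (same call as traced above)
      -> return 15
      t(d=2) -> return 15  (same call as traced above)
    -> return 31
    t(d=3) -> return 31  (same call as traced above)
  -> return 63
  t(d=4) -> return 63  (same call as traced above)
-> return 127

Final answer: 127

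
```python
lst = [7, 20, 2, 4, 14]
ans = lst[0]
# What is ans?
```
Trace:
  lst=[7, 20, 2, 4, 14]
  lst=[7, 20, 2, 4, 14], ans=7

Final answer: 7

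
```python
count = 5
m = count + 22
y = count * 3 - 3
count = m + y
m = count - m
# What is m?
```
Trace:
  count=5
  count=5, m=27
  count=5, m=27, y=12
  count=39, m=27, y=12
  count=39, m=12, y=12

Final answer: 12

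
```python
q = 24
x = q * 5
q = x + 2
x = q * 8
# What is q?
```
Trace:
  q=24
  q=24, x=120
  q=122, x=120
  q=122, x=976

Final answer: 122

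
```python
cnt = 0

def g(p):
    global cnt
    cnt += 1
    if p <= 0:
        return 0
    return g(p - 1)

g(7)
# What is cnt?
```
Call trace:
g(p=7)
  g(p=6)
    g(p=5)
      g(p=4)
        g(p=3)
          g(p=2)
            g(p=1)
              g(p=0)
              -> return 0
            -> return 0
          -> return 0
        -> return 0
      -> return 0
    -> return 0
  -> return 0
-> return 0

cnt is incremented once per call. g is entered once for each p = 7, 6, 5, 4, 3, 2, 1, 0 (the p <= 0 call returns without recursing), i.e. 7 + 1 calls.
cnt = 8

Final answer: 8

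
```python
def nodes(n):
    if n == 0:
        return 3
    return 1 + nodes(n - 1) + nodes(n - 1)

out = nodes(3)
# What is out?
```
Call trace (a repeated sub-call is expanded the first time; later identical calls just restate its return value):
nodes(n=3)
  nodes(n=2)
    nodes(n=1)
      nodes(n=0)
      -> return 3
      nodes(n=0)
      -> return 3
    -> return 7
    nodes(n=1) -> return 7  (same call as traced above)
  -> return 15
  nodes(n=2) -> return 15  (same call as traced above)
-> return 31

Final answer: 31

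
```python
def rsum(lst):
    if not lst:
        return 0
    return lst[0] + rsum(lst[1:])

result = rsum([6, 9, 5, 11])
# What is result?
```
Call trace:
rsum(lst=[6, 9, 5, 11])
  rsum(lst=[9, 5, 11])
    rsum(lst=[5, 11])
      rsum(lst=[11])
        rsum(lst=[])
        -> return 0
      -> return 11
    -> return 16
  -> return 25
-> return 31

Final answer: 31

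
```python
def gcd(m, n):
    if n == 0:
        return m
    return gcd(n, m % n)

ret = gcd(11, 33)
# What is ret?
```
Call trace:
gcd(m=11, n=33)
  gcd(m=33, n=11)
    gcd(m=11, n=0)
    -> return 11
  -> return 11
-> return 11

Final answer: 11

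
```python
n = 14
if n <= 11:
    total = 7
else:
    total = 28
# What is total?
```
Trace:
  n=14
  n=14, total=28

Final answer: 28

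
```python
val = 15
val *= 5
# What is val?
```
Trace:
  val=15
  val=75

Final answer: 75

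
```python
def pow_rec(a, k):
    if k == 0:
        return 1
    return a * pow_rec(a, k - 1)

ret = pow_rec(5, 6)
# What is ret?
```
Call trace:
pow_rec(a=5, k=6)
  pow_rec(a=5, k=5)
    pow_rec(a=5, k=4)
      pow_rec(a=5, k=3)
        pow_rec(a=5, k=2)
          pow_rec(a=5, k=1)
            pow_rec(a=5, k=0)
            -> return 1
          -> return 5
        -> return 25
      -> return 125
    -> return 625
  -> return 3125
-> return 15625

Final answer: 15625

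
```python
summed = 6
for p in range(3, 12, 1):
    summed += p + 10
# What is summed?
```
Trace:
  summed=6
  summed=19, p=3
  summed=33, p=4
  summed=48, p=5
  summed=64, p=6
  summed=81, p=7
  summed=99, p=8
  summed=118, p=9
  summed=138, p=10
  summed=159, p=11

Final answer: 159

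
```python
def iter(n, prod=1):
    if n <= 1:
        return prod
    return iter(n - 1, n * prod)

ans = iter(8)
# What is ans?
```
Call trace:
iter(n=8, prod=1)
  iter(n=7, prod=8)
    iter(n=6, prod=56)
      iter(n=5, prod=336)
        iter(n=4, prod=1680)
          iter(n=3, prod=6720)
            iter(n=2, prod=20160)
              iter(n=1, prod=40320)
              -> return 40320
            -> return 40320
          -> return 40320
        -> return 40320
      -> return 40320
    -> return 40320
  -> return 40320
-> return 40320

Final answer: 40320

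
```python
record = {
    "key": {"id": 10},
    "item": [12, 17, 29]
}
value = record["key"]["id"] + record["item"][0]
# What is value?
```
Trace:
  record={'key': {'id': 10}, 'item': [12, 17, 29]}
  record={'key': {'id': 10}, 'item': [12, 17, 29]}, value=22

Final answer: 22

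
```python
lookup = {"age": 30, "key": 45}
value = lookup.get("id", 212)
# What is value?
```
Trace:
  lookup={'age': 30, 'key': 45}
  lookup={'age': 30, 'key': 45}, value=212

Final answer: 212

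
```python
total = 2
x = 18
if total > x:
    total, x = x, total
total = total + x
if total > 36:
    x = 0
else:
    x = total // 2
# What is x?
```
Trace:
  total=2
  total=2, x=18
  total=2, x=18
  total=20, x=18
  total=20, x=10

Final answer: 10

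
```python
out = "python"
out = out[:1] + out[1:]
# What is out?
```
Trace:
  out='python'
  out='python'

Final answer: 'python'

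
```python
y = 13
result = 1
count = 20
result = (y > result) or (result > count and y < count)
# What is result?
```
Trace:
  y=13
  y=13, result=1
  y=13, result=1, count=20
  y=13, result=True, count=20

Final answer: True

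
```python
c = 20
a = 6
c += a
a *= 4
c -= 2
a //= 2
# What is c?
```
Trace:
  c=20
  c=20, a=6
  c=26, a=6
  c=26, a=24
  c=24, a=24
  c=24, a=12

Final answer: 24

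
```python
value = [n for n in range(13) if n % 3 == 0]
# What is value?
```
Trace:
  n=0
  n=1
  n=2
  n=3
  n=4
  n=5
  n=6
  n=7
  n=8
  n=9
  n=10
  n=11
  n=12
  value=[0, 3, 6, 9, 12]

Final answer: [0, 3, 6, 9, 12]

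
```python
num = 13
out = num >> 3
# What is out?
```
Trace:
  num=13
  num=13, out=1

Final answer: 1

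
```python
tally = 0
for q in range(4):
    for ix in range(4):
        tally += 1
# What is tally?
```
Trace:
  tally=0
  tally=1, q=0, ix=0
  tally=2, q=0, ix=1
  tally=3, q=0, ix=2
  tally=4, q=0, ix=3
  tally=5, q=1, ix=0
  tally=6, q=1, ix=1
  tally=7, q=1, ix=2
  tally=8, q=1, ix=3
  tally=9, q=2, ix=0
  tally=10, q=2, ix=1
  tally=11, q=2, ix=2
  tally=12, q=2, ix=3
  tally=13, q=3, ix=0
  tally=14, q=3, ix=1
  tally=15, q=3, ix=2
  tally=16, q=3, ix=3

Final answer: 16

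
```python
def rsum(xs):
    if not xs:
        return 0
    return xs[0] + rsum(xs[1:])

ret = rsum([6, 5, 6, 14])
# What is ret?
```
Call trace:
rsum(xs=[6, 5, 6, 14])
  rsum(xs=[5, 6, 14])
    rsum(xs=[6, 14])
      rsum(xs=[14])
        rsum(xs=[])
        -> return 0
      -> return 14
    -> return 20
  -> return 25
-> return 31

Final answer: 31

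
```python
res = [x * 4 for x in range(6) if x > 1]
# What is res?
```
Trace:
  x=0
  x=1
  x=2
  x=3
  x=4
  x=5
  res=[8, 12, 16, 20]

Final answer: [8, 12, 16, 20]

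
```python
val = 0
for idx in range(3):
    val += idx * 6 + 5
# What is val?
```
Trace:
  val=0
  val=5, idx=0
  val=16, idx=1
  val=33, idx=2

Final answer: 33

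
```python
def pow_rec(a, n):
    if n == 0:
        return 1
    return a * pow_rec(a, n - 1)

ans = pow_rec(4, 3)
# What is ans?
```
Call trace:
pow_rec(a=4, n=3)
  pow_rec(a=4, n=2)
    pow_rec(a=4, n=1)
      pow_rec(a=4, n=0)
      -> return 1
    -> return 4
  -> return 16
-> return 64

Final answer: 64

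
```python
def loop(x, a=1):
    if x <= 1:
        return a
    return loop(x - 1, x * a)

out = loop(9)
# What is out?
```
Call trace:
loop(x=9, a=1)
  loop(x=8, a=9)
    loop(x=7, a=72)
      loop(x=6, a=504)
        loop(x=5, a=3024)
          loop(x=4, a=15120)
            loop(x=3, a=60480)
              loop(x=2, a=181440)
                loop(x=1, a=362880)
                -> return 362880
              -> return 362880
            -> return 362880
          -> return 362880
        -> return 362880
      -> return 362880
    -> return 362880
  -> return 362880
-> return 362880

Final answer: 362880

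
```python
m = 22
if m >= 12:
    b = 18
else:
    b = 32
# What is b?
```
Trace:
  m=22
  m=22, b=18

Final answer: 18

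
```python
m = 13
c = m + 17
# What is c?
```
Trace:
  m=13
  m=13, c=30

Final answer: 30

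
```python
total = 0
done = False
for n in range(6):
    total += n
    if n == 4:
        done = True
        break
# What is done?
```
Trace:
  total=0
  total=0, done=False
  total=0, done=False, n=0
  total=1, done=False, n=1
  total=3, done=False, n=2
  total=6, done=False, n=3
  total=10, done=True, n=4

Final answer: True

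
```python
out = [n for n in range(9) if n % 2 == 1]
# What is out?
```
Trace:
  n=0
  n=1
  n=2
  n=3
  n=4
  n=5
  n=6
  n=7
  n=8
  out=[1, 3, 5, 7]

Final answer: [1, 3, 5, 7]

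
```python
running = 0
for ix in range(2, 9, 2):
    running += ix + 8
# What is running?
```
Trace:
  running=0
  running=10, ix=2
  running=22, ix=4
  running=36, ix=6
  running=52, ix=8

Final answer: 52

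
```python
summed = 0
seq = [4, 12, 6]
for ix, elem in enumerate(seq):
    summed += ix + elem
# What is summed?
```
Trace:
  summed=0
  summed=4, ix=0, elem=4
  summed=17, ix=1, elem=12
  summed=25, ix=2, elem=6

Final answer: 25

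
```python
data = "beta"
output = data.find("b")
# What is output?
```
Trace:
  data='beta'
  data='beta', output=0

Final answer: 0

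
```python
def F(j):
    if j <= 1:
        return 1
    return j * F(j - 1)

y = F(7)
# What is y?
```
Call trace:
F(j=7)
  F(j=6)
    F(j=5)
      F(j=4)
        F(j=3)
          F(j=2)
            F(j=1)
            -> return 1
          -> return 2
        -> return 6
      -> return 24
    -> return 120
  -> return 720
-> return 5040

Final answer: 5040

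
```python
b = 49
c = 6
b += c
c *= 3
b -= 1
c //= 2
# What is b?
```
Trace:
  b=49
  b=49, c=6
  b=55, c=6
  b=55, c=18
  b=54, c=18
  b=54, c=9

Final answer: 54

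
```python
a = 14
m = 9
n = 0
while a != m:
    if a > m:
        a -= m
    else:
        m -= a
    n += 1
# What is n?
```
Trace:
  a=14
  a=14, m=9
  a=14, m=9, n=0
  a=5, m=9, n=1
  a=5, m=4, n=2
  a=1, m=4, n=3
  a=1, m=3, n=4
  a=1, m=2, n=5
  a=1, m=1, n=6

Final answer: 6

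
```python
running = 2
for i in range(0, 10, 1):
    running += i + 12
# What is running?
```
Trace:
  running=2
  running=14, i=0
  running=27, i=1
  running=41, i=2
  running=56, i=3
  running=72, i=4
  running=89, i=5
  running=107, i=6
  running=126, i=7
  running=146, i=8
  running=167, i=9

Final answer: 167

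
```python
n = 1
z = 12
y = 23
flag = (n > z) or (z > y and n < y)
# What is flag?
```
Trace:
  n=1
  n=1, z=12
  n=1, z=12, y=23
  n=1, z=12, y=23, flag=False

Final answer: False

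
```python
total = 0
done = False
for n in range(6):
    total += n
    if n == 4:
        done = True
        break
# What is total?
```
Trace:
  total=0
  total=0, done=False
  total=0, done=False, n=0
  total=1, done=False, n=1
  total=3, done=False, n=2
  total=6, done=False, n=3
  total=10, done=True, n=4

Final answer: 10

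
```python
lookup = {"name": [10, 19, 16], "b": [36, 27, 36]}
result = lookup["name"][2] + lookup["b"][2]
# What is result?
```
Trace:
  lookup={'name': [10, 19, 16], 'b': [36, 27, 36]}
  lookup={'name': [10, 19, 16], 'b': [36, 27, 36]}, result=52

Final answer: 52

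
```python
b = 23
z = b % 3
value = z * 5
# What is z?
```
Trace:
  b=23
  b=23, z=2
  b=23, z=2, value=10

Final answer: 2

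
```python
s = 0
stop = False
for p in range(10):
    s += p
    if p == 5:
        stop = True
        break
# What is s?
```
Trace:
  s=0
  s=0, stop=False
  s=0, stop=False, p=0
  s=1, stop=False, p=1
  s=3, stop=False, p=2
  s=6, stop=False, p=3
  s=10, stop=False, p=4
  s=15, stop=True, p=5

Final answer: 15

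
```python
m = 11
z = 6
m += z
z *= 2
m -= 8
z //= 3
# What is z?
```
Trace:
  m=11
  m=11, z=6
  m=17, z=6
  m=17, z=12
  m=9, z=12
  m=9, z=4

Final answer: 4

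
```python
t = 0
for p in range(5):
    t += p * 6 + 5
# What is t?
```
Trace:
  t=0
  t=5, p=0
  t=16, p=1
  t=33, p=2
  t=56, p=3
  t=85, p=4

Final answer: 85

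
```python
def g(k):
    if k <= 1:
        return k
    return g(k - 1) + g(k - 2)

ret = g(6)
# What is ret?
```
Call trace (a repeated sub-call is expanded the first time; later identical calls just restate its return value):
g(k=6)
  g(k=5)
    g(k=4)
      g(k=3)
        g(k=2)
          g(k=1)
          -> return 1
          g(k=0)
          -> return 0
        -> return 1
        g(k=1)
        -> return 1
      -> return 2
      g(k=2) -> return 1  (same call as traced above)
    -> return 3
    g(k=3) -> return 2  (same call as traced above)
  -> return 5
  g(k=4) -> return 3  (same call as traced above)
-> return 8

Final answer: 8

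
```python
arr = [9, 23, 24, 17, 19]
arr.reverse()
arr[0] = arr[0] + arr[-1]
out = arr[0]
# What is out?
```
Trace:
  arr=[9, 23, 24, 17, 19]
  arr=[19, 17, 24, 23, 9]
  arr=[28, 17, 24, 23, 9]
  arr=[28, 17, 24, 23, 9], out=28

Final answer: 28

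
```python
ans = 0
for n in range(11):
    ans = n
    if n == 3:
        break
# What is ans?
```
Trace:
  ans=0
  ans=0, n=0
  ans=1, n=1
  ans=2, n=2
  ans=3, n=3

Final answer: 3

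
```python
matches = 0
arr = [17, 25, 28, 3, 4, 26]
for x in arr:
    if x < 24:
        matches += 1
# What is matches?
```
Trace:
  matches=0
  matches=1, x=17
  matches=1, x=25
  matches=1, x=28
  matches=2, x=3
  matches=3, x=4
  matches=3, x=26

Final answer: 3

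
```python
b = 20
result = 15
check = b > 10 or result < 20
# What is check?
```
Trace:
  b=20
  b=20, result=15
  b=20, result=15, check=True

Final answer: True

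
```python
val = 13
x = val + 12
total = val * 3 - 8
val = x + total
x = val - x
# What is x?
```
Trace:
  val=13
  val=13, x=25
  val=13, x=25, total=31
  val=56, x=25, total=31
  val=56, x=31, total=31

Final answer: 31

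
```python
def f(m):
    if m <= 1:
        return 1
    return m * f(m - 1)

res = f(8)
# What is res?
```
Call trace:
f(m=8)
  f(m=7)
    f(m=6)
      f(m=5)
        f(m=4)
          f(m=3)
            f(m=2)
              f(m=1)
              -> return 1
            -> return 2
          -> return 6
        -> return 24
      -> return 120
    -> return 720
  -> return 5040
-> return 40320

Final answer: 40320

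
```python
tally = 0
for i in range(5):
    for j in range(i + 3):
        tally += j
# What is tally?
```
Trace:
  tally=0
  tally=0, i=0, j=0
  tally=1, i=0, j=1
  tally=3, i=0, j=2
  tally=3, i=1, j=0
  tally=4, i=1, j=1
  tally=6, i=1, j=2
  tally=9, i=1, j=3
  tally=9, i=2, j=0
  tally=10, i=2, j=1
  tally=12, i=2, j=2
  tally=15, i=2, j=3
  tally=19, i=2, j=4
  tally=19, i=3, j=0
  tally=20, i=3, j=1
  tally=22, i=3, j=2
  tally=25, i=3, j=3
  tally=29, i=3, j=4
  tally=34, i=3, j=5
  tally=34, i=4, j=0
  tally=35, i=4, j=1
  tally=37, i=4, j=2
  tally=40, i=4, j=3
  tally=44, i=4, j=4
  tally=49, i=4, j=5
  tally=55, i=4, j=6

Final answer: 55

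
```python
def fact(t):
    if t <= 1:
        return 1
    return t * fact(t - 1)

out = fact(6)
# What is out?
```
Call trace:
fact(t=6)
  fact(t=5)
    fact(t=4)
      fact(t=3)
        fact(t=2)
          fact(t=1)
          -> return 1
        -> return 2
      -> return 6
    -> return 24
  -> return 120
-> return 720

Final answer: 720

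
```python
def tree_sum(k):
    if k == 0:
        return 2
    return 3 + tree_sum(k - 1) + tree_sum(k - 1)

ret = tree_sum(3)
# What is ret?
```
Call trace (a repeated sub-call is expanded the first time; later identical calls just restate its return value):
tree_sum(k=3)
  tree_sum(k=2)
    tree_sum(k=1)
      tree_sum(k=0)
      -> return 2
      tree_sum(k=0)
      -> return 2
    -> return 7
    tree_sum(k=1) -> return 7  (same call as traced above)
  -> return 17
  tree_sum(k=2) -> return 17  (same call as traced above)
-> return 37

Final answer: 37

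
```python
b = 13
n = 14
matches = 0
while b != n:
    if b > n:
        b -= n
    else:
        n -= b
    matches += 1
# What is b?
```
Trace:
  b=13
  b=13, n=14
  b=13, n=14, matches=0
  b=13, n=1, matches=1
  b=12, n=1, matches=2
  b=11, n=1, matches=3
  b=10, n=1, matches=4
  b=9, n=1, matches=5
  b=8, n=1, matches=6
  b=7, n=1, matches=7
  b=6, n=1, matches=8
  b=5, n=1, matches=9
  b=4, n=1, matches=10
  b=3, n=1, matches=11
  b=2, n=1, matches=12
  b=1, n=1, matches=13

Final answer: 1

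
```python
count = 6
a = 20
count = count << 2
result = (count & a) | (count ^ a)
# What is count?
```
Trace:
  count=6
  count=6, a=20
  count=24, a=20
  count=24, a=20, result=28

Final answer: 24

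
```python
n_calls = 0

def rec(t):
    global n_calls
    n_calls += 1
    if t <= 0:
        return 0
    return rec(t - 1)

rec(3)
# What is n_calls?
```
Call trace:
rec(t=3)
  rec(t=2)
    rec(t=1)
      rec(t=0)
      -> return 0
    -> return 0
  -> return 0
-> return 0

n_calls is incremented once per call. rec is entered once for each t = 3, 2, 1, 0 (the t <= 0 call returns without recursing), i.e. 3 + 1 calls.
n_calls = 4

Final answer: 4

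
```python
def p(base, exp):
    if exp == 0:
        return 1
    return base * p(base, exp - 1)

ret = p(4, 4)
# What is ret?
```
Call trace:
p(base=4, exp=4)
  p(base=4, exp=3)
    p(base=4, exp=2)
      p(base=4, exp=1)
        p(base=4, exp=0)
        -> return 1
      -> return 4
    -> return 16
  -> return 64
-> return 256

Final answer: 256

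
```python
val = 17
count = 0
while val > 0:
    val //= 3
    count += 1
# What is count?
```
Trace:
  val=17
  val=17, count=0
  val=5, count=1
  val=1, count=2
  val=0, count=3

Final answer: 3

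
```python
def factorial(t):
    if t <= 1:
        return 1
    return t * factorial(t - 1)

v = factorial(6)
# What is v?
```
Call trace:
factorial(t=6)
  factorial(t=5)
    factorial(t=4)
      factorial(t=3)
        factorial(t=2)
          factorial(t=1)
          -> return 1
        -> return 2
      -> return 6
    -> return 24
  -> return 120
-> return 720

Final answer: 720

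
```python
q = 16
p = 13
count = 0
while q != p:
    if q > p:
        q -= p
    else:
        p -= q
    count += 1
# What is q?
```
Trace:
  q=16
  q=16, p=13
  q=16, p=13, count=0
  q=3, p=13, count=1
  q=3, p=10, count=2
  q=3, p=7, count=3
  q=3, p=4, count=4
  q=3, p=1, count=5
  q=2, p=1, count=6
  q=1, p=1, count=7

Final answer: 1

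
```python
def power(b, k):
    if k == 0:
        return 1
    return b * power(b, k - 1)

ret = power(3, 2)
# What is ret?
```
Call trace:
power(b=3, k=2)
  power(b=3, k=1)
    power(b=3, k=0)
    -> return 1
  -> return 3
-> return 9

Final answer: 9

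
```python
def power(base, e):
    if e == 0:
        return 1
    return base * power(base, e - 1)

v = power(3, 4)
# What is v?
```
Call trace:
power(base=3, e=4)
  power(base=3, e=3)
    power(base=3, e=2)
      power(base=3, e=1)
        power(base=3, e=0)
        -> return 1
      -> return 3
    -> return 9
  -> return 27
-> return 81

Final answer: 81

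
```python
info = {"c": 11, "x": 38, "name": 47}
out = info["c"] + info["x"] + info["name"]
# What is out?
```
Trace:
  info={'c': 11, 'x': 38, 'name': 47}
  info={'c': 11, 'x': 38, 'name': 47}, out=96

Final answer: 96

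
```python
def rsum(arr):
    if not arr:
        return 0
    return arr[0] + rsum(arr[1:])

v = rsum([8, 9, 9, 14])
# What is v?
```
Call trace:
rsum(arr=[8, 9, 9, 14])
  rsum(arr=[9, 9, 14])
    rsum(arr=[9, 14])
      rsum(arr=[14])
        rsum(arr=[])
        -> return 0
      -> return 14
    -> return 23
  -> return 32
-> return 40

Final answer: 40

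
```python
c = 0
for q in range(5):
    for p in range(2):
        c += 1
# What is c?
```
Trace:
  c=0
  c=1, q=0, p=0
  c=2, q=0, p=1
  c=3, q=1, p=0
  c=4, q=1, p=1
  c=5, q=2, p=0
  c=6, q=2, p=1
  c=7, q=3, p=0
  c=8, q=3, p=1
  c=9, q=4, p=0
  c=10, q=4, p=1

Final answer: 10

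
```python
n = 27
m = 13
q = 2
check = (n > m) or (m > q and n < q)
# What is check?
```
Trace:
  n=27
  n=27, m=13
  n=27, m=13, q=2
  n=27, m=13, q=2, check=True

Final answer: True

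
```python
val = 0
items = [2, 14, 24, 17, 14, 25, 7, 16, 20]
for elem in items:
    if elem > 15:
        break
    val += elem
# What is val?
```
Trace:
  val=0
  val=2, elem=2
  val=16, elem=14
  val=16, elem=24

Final answer: 16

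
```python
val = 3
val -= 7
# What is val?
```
Trace:
  val=3
  val=-4

Final answer: -4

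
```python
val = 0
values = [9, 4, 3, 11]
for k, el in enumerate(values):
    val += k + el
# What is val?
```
Trace:
  val=0
  val=9, k=0, el=9
  val=14, k=1, el=4
  val=19, k=2, el=3
  val=33, k=3, el=11

Final answer: 33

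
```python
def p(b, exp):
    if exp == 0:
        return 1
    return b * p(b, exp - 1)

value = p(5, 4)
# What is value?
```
Call trace:
p(b=5, exp=4)
  p(b=5, exp=3)
    p(b=5, exp=2)
      p(b=5, exp=1)
        p(b=5, exp=0)
        -> return 1
      -> return 5
    -> return 25
  -> return 125
-> return 625

Final answer: 625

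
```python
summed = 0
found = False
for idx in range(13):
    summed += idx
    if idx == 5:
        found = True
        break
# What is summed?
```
Trace:
  summed=0
  summed=0, found=False
  summed=0, found=False, idx=0
  summed=1, found=False, idx=1
  summed=3, found=False, idx=2
  summed=6, found=False, idx=3
  summed=10, found=False, idx=4
  summed=15, found=True, idx=5

Final answer: 15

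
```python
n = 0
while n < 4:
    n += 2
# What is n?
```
Trace:
  n=0
  n=2
  n=4

Final answer: 4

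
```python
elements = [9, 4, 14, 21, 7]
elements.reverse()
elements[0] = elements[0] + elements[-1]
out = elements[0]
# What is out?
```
Trace:
  elements=[9, 4, 14, 21, 7]
  elements=[7, 21, 14, 4, 9]
  elements=[16, 21, 14, 4, 9]
  elements=[16, 21, 14, 4, 9], out=16

Final answer: 16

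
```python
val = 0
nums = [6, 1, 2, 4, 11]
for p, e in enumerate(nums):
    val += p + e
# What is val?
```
Trace:
  val=0
  val=6, p=0, e=6
  val=8, p=1, e=1
  val=12, p=2, e=2
  val=19, p=3, e=4
  val=34, p=4, e=11

Final answer: 34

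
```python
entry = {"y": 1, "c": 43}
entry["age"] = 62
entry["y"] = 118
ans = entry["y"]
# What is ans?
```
Trace:
  entry={'y': 1, 'c': 43}
  entry={'y': 1, 'c': 43, 'age': 62}
  entry={'y': 118, 'c': 43, 'age': 62}
  entry={'y': 118, 'c': 43, 'age': 62}, ans=118

Final answer: 118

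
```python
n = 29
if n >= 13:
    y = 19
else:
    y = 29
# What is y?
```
Trace:
  n=29
  n=29, y=19

Final answer: 19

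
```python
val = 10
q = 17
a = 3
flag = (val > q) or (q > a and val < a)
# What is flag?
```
Trace:
  val=10
  val=10, q=17
  val=10, q=17, a=3
  val=10, q=17, a=3, flag=False

Final answer: False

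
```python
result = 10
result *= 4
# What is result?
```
Trace:
  result=10
  result=40

Final answer: 40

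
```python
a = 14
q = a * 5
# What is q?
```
Trace:
  a=14
  a=14, q=70

Final answer: 70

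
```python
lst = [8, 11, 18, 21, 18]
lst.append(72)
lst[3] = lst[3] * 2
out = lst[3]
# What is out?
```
Trace:
  lst=[8, 11, 18, 21, 18]
  lst=[8, 11, 18, 21, 18, 72]
  lst=[8, 11, 18, 42, 18, 72]
  lst=[8, 11, 18, 42, 18, 72], out=42

Final answer: 42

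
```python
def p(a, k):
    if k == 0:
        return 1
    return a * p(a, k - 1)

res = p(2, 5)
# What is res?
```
Call trace:
p(a=2, k=5)
  p(a=2, k=4)
    p(a=2, k=3)
      p(a=2, k=2)
        p(a=2, k=1)
          p(a=2, k=0)
          -> return 1
        -> return 2
      -> return 4
    -> return 8
  -> return 16
-> return 32

Final answer: 32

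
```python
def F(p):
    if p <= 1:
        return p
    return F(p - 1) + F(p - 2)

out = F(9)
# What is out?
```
Call trace (a repeated sub-call is expanded the first time; later identical calls just restate its return value):
F(p=9)
  F(p=8)
    F(p=7)
      F(p=6)
        F(p=5)
          F(p=4)
            F(p=3)
              F(p=2)
                F(p=1)
                -> return 1
                F(p=0)
                -> return 0
              -> return 1
              F(p=1)
              -> return 1
            -> return 2
            F(p=2) -> return 1  (same call as traced above)
          -> return 3
          F(p=3) -> return 2  (same call as traced above)
        -> return 5
        F(p=4) -> return 3  (same call as traced above)
      -> return 8
      F(p=5) -> return 5  (same call as traced above)
    -> return 13
    F(p=6) -> return 8  (same call as traced above)
  -> return 21
  F(p=7) -> return 13  (same call as traced above)
-> return 34

Final answer: 34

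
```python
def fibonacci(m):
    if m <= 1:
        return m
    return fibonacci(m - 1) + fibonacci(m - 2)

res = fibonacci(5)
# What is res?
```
Call trace (a repeated sub-call is expanded the first time; later identical calls just restate its return value):
fibonacci(m=5)
  fibonacci(m=4)
    fibonacci(m=3)
      fibonacci(m=2)
        fibonacci(m=1)
        -> return 1
        fibonacci(m=0)
        -> return 0
      -> return 1
      fibonacci(m=1)
      -> return 1
    -> return 2
    fibonacci(m=2) -> return 1  (same call as traced above)
  -> return 3
  fibonacci(m=3) -> return 2  (same call as traced above)
-> return 5

Final answer: 5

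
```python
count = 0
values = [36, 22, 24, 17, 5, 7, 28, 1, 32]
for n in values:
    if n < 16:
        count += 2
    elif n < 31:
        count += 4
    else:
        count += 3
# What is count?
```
Trace:
  count=0
  count=3, n=36
  count=7, n=22
  count=11, n=24
  count=15, n=17
  count=17, n=5
  count=19, n=7
  count=23, n=28
  count=25, n=1
  count=28, n=32

Final answer: 28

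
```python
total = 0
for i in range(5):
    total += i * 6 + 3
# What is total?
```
Trace:
  total=0
  total=3, i=0
  total=12, i=1
  total=27, i=2
  total=48, i=3
  total=75, i=4

Final answer: 75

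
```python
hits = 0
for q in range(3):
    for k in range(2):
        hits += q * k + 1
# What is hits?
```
Trace:
  hits=0
  hits=1, q=0, k=0
  hits=2, q=0, k=1
  hits=3, q=1, k=0
  hits=5, q=1, k=1
  hits=6, q=2, k=0
  hits=9, q=2, k=1

Final answer: 9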